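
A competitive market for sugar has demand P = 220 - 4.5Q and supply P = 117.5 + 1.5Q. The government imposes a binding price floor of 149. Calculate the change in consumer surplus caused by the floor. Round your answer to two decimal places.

-96.53

Without the control, 220 - 4.5Q = 117.5 + 1.5Q so Q* = 17.0833 and P* = 143.125.
At P = 149, buyers demand (220 - 149)/4.5 = 15.7778 while sellers would supply more, so the quantity traded is 15.7778 at price 149.
CS goes from (1/2)(17.0833)(76.875) = 656.6406 to 560.1111 (computed as (220 - 149)(15.7778) - (1/2)(4.5)(15.7778)^2), a change of -96.5295.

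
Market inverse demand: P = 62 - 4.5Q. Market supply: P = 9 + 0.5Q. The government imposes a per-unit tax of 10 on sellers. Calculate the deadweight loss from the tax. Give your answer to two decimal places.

Pre-tax equilibrium: 62 - 4.5Q = 9 + 0.5Q gives Q* = 10.6, P* = 14.3.
With the tax, sellers need 10 more per unit: 62 - 4.5Q = 9 + 0.5Q + 10, so Q_t = 8.6. Buyers pay P_b = 23.3; sellers receive P_s = P_b - 10 = 13.3.
The welfare triangle lost has base Q* - Q_t = 2 and height t = 10, so DWL = (1/2)(2)(10) = 10.

10.00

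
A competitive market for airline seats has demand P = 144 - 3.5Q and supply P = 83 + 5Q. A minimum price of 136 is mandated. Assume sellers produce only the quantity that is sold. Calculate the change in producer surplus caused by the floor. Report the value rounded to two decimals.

Without the control, 144 - 3.5Q = 83 + 5Q so Q* = 7.1765 and P* = 118.8824.
At the floor price 136, quantity demanded is (144 - 136)/3.5 = 2.2857; demand is the short side, so Q = 2.2857 trades at P = 136.
PS goes from (1/2)(7.1765)(35.8824) = 128.7543 to 108.0816 (computed as (136 - 83)(2.2857) - (1/2)(5)(2.2857)^2), a change of -20.6727.

-20.67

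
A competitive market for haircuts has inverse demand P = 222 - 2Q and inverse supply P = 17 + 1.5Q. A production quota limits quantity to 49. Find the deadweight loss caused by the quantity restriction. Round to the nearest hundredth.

Without the quota, 222 - 2Q = 17 + 1.5Q gives Q* = 58.5714.
At Q = 49 the demand price is 222 - 2(49) = 124 and the supply price is 17 + 1.5(49) = 90.5.
Deadweight loss is the triangle between the curves from 49 to 58.5714: (1/2)(124 - 90.5)(58.5714 - 49) = 160.3214.

160.32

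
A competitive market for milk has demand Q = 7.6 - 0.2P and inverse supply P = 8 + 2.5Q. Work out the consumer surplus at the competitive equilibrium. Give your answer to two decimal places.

Rewriting demand in inverse form: P = 38 - 5Q.
Set 38 - 5Q = 8 + 2.5Q, which gives 30 = 7.5Q, so Q* = 4 and P* = 38 - 5(4) = 18.
CS is the area between the demand curve and P* from 0 to Q*: (1/2)(4)(20) = 40.

40.00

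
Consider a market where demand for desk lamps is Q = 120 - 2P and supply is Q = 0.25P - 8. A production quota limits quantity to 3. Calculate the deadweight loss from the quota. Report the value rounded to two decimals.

23.36

Rewriting demand in inverse form: P = 60 - 0.5Q.
Rewriting supply in inverse form: P = 32 + 4Q.
Without the quota, 60 - 0.5Q = 32 + 4Q gives Q* = 6.2222.
At Q = 3 the demand price is 60 - 0.5(3) = 58.5 and the supply price is 32 + 4(3) = 44.
Deadweight loss is the triangle between the curves from 3 to 6.2222: (1/2)(58.5 - 44)(6.2222 - 3) = 23.3611.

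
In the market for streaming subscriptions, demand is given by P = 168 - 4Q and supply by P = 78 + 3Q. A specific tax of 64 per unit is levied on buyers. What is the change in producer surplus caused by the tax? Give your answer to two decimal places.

-227.27

Without the tax, 168 - 4Q = 78 + 3Q so Q* = 12.8571 and P* = 116.5714.
A tax on buyers shifts demand down by 64: (168 - 64) - 4Q = 78 + 3Q, so Q_t = 3.7143. Buyers pay P_b = 153.1429; sellers receive P_s = P_b - 64 = 89.1429.
Producers lose the trapezoid between P_s and P* out to Q_t plus the triangle from Q_t to Q*: change in PS = 20.6939 - 247.9592 = -227.2653.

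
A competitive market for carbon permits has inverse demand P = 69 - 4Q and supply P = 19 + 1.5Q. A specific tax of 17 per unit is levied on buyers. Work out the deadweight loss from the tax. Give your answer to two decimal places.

26.27

Without the tax, 69 - 4Q = 19 + 1.5Q so Q* = 9.0909 and P* = 32.6364.
With the tax, buyers' net willingness to pay falls by 17: (69 - 17) - 4Q = 19 + 1.5Q, so Q_t = 6. Buyers pay P_b = 45; sellers receive P_s = P_b - 17 = 28.
Deadweight loss is the triangle between the curves from Q_t to Q*: (1/2)(9.0909 - 6)(17) = 26.2727.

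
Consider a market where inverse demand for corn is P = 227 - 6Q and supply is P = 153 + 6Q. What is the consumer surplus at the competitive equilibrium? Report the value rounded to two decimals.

114.08

Setting demand equal to supply, 74 = 12Q, so Q* = 6.1667 and P* = 190.
CS is the area between the demand curve and P* from 0 to Q*: (1/2)(6.1667)(37) = 114.0833.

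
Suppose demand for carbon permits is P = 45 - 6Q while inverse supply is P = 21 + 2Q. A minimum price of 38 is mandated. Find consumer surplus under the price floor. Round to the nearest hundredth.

4.08

Free-market equilibrium: 45 - 6Q = 21 + 2Q gives Q* = 3, P* = 27.
At the floor price 38, quantity demanded is (45 - 38)/6 = 1.1667; demand is the short side, so Q = 1.1667 trades at P = 38.
CS is the triangle under demand above 38: (1/2)(1.1667)(45 - 38) = 4.0833.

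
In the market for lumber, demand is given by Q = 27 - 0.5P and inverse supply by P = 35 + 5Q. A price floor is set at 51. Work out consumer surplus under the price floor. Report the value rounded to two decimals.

Rewriting demand in inverse form: P = 54 - 2Q.
Free-market equilibrium: 54 - 2Q = 35 + 5Q gives Q* = 2.7143, P* = 48.5714.
At P = 51, buyers demand (54 - 51)/2 = 1.5 while sellers would supply more, so the quantity traded is 1.5 at price 51.
CS is the triangle under demand above 51: (1/2)(1.5)(54 - 51) = 2.25.

2.25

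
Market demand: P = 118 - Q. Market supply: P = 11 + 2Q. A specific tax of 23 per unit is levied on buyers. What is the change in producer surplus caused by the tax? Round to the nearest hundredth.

-488.11

Without the tax, 118 - Q = 11 + 2Q so Q* = 35.6667 and P* = 82.3333.
A tax on buyers shifts demand down by 23: (118 - 23) - Q = 11 + 2Q, so Q_t = 28. Buyers pay P_b = 90; sellers receive P_s = P_b - 23 = 67.
Producers lose the trapezoid between P_s and P* out to Q_t plus the triangle from Q_t to Q*: change in PS = 784 - 1272.1111 = -488.1111.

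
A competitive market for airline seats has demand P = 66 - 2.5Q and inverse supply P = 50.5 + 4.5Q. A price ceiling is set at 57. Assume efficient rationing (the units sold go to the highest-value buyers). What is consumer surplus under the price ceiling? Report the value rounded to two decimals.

10.39

Without the control, 66 - 2.5Q = 50.5 + 4.5Q so Q* = 2.2143 and P* = 60.4643.
At P = 57, sellers supply (57 - 50.5)/4.5 = 1.4444 while buyers want more, so the quantity traded is 1.4444 at price 57.
The demand price at Q = 1.4444 is 62.3889. CS is the trapezoid between demand and 57 over [0, 1.4444]: (1/2)[(66 - 57) + (62.3889 - 57)](1.4444) = 10.392.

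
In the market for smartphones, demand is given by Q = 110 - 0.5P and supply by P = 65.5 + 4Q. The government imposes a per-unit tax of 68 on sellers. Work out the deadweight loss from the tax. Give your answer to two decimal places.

385.33

Rewriting demand in inverse form: P = 220 - 2Q.
Without the tax, 220 - 2Q = 65.5 + 4Q so Q* = 25.75 and P* = 168.5.
A tax on sellers shifts supply up by 68: 220 - 2Q = 65.5 + 4Q + 68, so Q_t = 14.4167. Buyers pay P_b = 191.1667; sellers receive P_s = P_b - 68 = 123.1667.
The welfare triangle lost has base Q* - Q_t = 11.3333 and height t = 68, so DWL = (1/2)(11.3333)(68) = 385.3333.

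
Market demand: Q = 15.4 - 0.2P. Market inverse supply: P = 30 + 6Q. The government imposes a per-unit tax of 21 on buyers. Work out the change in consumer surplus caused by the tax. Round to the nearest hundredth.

-31.67

Rewriting demand in inverse form: P = 77 - 5Q.
Without the tax, 77 - 5Q = 30 + 6Q so Q* = 4.2727 and P* = 55.6364.
With the tax, buyers' net willingness to pay falls by 21: (77 - 21) - 5Q = 30 + 6Q, so Q_t = 2.3636. Buyers pay P_b = 65.1818; sellers receive P_s = P_b - 21 = 44.1818.
Consumers lose the trapezoid between P* and P_b out to Q_t plus the triangle from Q_t to Q*: change in CS = 13.9669 - 45.6405 = -31.6736.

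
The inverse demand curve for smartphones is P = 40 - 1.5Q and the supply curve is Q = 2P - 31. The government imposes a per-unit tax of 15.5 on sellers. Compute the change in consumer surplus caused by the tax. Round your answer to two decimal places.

Rewriting supply in inverse form: P = 15.5 + 0.5Q.
Without the tax, 40 - 1.5Q = 15.5 + 0.5Q so Q* = 12.25 and P* = 21.625.
A tax on sellers shifts supply up by 15.5: 40 - 1.5Q = 15.5 + 0.5Q + 15.5, so Q_t = 4.5. Buyers pay P_b = 33.25; sellers receive P_s = P_b - 15.5 = 17.75.
CS falls from (1/2)(12.25)(18.375) = 112.5469 to (1/2)(4.5)(6.75) = 15.1875, a change of -97.3594.

-97.36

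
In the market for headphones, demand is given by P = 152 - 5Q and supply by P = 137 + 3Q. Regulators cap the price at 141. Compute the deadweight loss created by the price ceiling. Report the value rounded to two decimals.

Without the control, 152 - 5Q = 137 + 3Q so Q* = 1.875 and P* = 142.625.
At the ceiling price 141, quantity supplied is (141 - 137)/3 = 1.3333; supply is the short side, so Q = 1.3333 trades at P = 141.
At Q = 1.3333 the demand price is 145.3333 and the supply price is 141. Deadweight loss is the triangle between the curves from 1.3333 to 1.875: (1/2)(145.3333 - 141)(1.875 - 1.3333) = 1.1736.

1.17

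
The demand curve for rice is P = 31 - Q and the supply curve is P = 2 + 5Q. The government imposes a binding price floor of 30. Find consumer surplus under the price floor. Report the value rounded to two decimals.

Free-market equilibrium: 31 - Q = 2 + 5Q gives Q* = 4.8333, P* = 26.1667.
At P = 30, buyers demand (31 - 30)/1 = 1 while sellers would supply more, so the quantity traded is 1 at price 30.
CS is the triangle under demand above 30: (1/2)(1)(31 - 30) = 0.5.

0.50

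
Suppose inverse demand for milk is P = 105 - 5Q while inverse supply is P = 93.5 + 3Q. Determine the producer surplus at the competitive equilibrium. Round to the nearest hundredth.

3.10

Set 105 - 5Q = 93.5 + 3Q, which gives 11.5 = 8Q, so Q* = 1.4375 and P* = 105 - 5(1.4375) = 97.8125.
Producer surplus is the triangle above supply below P*: (1/2)(1.4375)(97.8125 - 93.5) = (1/2)(1.4375)(4.3125) = 3.0996.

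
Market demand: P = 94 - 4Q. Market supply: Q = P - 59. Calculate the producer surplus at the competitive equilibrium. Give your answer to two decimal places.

Rewriting supply in inverse form: P = 59 + Q.
Set 94 - 4Q = 59 + Q, which gives 35 = 5Q, so Q* = 7 and P* = 94 - 4(7) = 66.
PS is the area between P* and the supply curve from 0 to Q*: (1/2)(7)(7) = 24.5.

24.50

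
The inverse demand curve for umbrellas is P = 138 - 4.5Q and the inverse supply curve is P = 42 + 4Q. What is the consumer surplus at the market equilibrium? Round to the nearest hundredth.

Set 138 - 4.5Q = 42 + 4Q, which gives 96 = 8.5Q, so Q* = 11.2941 and P* = 138 - 4.5(11.2941) = 87.1765.
The demand choke price is 138, so CS = (1/2)(Q*)(138 - P*) = (1/2)(11.2941)(50.8235) = 287.0035.

287.00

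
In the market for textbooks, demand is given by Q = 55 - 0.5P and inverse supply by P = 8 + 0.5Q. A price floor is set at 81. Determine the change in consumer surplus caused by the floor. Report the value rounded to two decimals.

Rewriting demand in inverse form: P = 110 - 2Q.
Free-market equilibrium: 110 - 2Q = 8 + 0.5Q gives Q* = 40.8, P* = 28.4.
At P = 81, buyers demand (110 - 81)/2 = 14.5 while sellers would supply more, so the quantity traded is 14.5 at price 81.
CS goes from (1/2)(40.8)(81.6) = 1664.64 to 210.25 (computed as (110 - 81)(14.5) - (1/2)(2)(14.5)^2), a change of -1454.39.

-1454.39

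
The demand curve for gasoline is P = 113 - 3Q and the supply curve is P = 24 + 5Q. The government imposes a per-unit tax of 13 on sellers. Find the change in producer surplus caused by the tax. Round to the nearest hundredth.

Without the tax, 113 - 3Q = 24 + 5Q so Q* = 11.125 and P* = 79.625.
With the tax, sellers need 13 more per unit: 113 - 3Q = 24 + 5Q + 13, so Q_t = 9.5. Buyers pay P_b = 84.5; sellers receive P_s = P_b - 13 = 71.5.
PS falls from (1/2)(11.125)(55.625) = 309.4141 to (1/2)(9.5)(47.5) = 225.625, a change of -83.7891.

-83.79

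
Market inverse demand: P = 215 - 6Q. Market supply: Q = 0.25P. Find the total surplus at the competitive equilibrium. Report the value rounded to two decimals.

2311.25

Rewriting supply in inverse form: P = 4Q.
Equilibrium: 215 - 6Q = 4Q, so Q* = 21.5 and P* = 86.
Total surplus is the full triangle between the curves from 0 to Q*: (1/2)(21.5)(215 - 0) = 2311.25.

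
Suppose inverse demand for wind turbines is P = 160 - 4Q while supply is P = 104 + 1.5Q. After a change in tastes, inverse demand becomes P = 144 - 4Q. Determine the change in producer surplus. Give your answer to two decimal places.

Initial equilibrium: Q_0 = 10.1818, P_0 = 119.2727; CS_0 = (1/2)(10.1818)(40.7273) = 207.3388, PS_0 = (1/2)(10.1818)(15.2727) = 77.7521.
New equilibrium: 144 - 4Q = 104 + 1.5Q gives Q_1 = 7.2727, P_1 = 114.9091; CS_1 = 105.7851, PS_1 = 39.6694.
Change in producer surplus = 39.6694 - 77.7521 = -38.0826.

-38.08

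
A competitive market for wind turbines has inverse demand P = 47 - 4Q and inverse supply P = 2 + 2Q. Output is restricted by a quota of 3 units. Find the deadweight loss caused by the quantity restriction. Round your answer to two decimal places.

Without the quota, 47 - 4Q = 2 + 2Q gives Q* = 7.5.
At Q = 3 the demand price is 47 - 4(3) = 35 and the supply price is 2 + 2(3) = 8.
Deadweight loss is the triangle between the curves from 3 to 7.5: (1/2)(35 - 8)(7.5 - 3) = 60.75.

60.75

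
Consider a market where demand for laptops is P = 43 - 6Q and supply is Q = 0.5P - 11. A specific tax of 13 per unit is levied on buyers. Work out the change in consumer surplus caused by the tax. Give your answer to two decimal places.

-17.67

Rewriting supply in inverse form: P = 22 + 2Q.
Without the tax, 43 - 6Q = 22 + 2Q so Q* = 2.625 and P* = 27.25.
A tax on buyers shifts demand down by 13: (43 - 13) - 6Q = 22 + 2Q, so Q_t = 1. Buyers pay P_b = 37; sellers receive P_s = P_b - 13 = 24.
Consumers lose the trapezoid between P* and P_b out to Q_t plus the triangle from Q_t to Q*: change in CS = 3 - 20.6719 = -17.6719.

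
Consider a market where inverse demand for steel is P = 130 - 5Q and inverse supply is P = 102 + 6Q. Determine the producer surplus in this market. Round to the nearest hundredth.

19.44

Equilibrium: 130 - 5Q = 102 + 6Q, so Q* = 2.5455 and P* = 117.2727.
PS is the area between P* and the supply curve from 0 to Q*: (1/2)(2.5455)(15.2727) = 19.438.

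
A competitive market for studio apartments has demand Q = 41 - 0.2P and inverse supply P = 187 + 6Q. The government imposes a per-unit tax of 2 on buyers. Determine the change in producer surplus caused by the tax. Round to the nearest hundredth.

Rewriting demand in inverse form: P = 205 - 5Q.
Pre-tax equilibrium: 205 - 5Q = 187 + 6Q gives Q* = 1.6364, P* = 196.8182.
With the tax, buyers' net willingness to pay falls by 2: (205 - 2) - 5Q = 187 + 6Q, so Q_t = 1.4545. Buyers pay P_b = 197.7273; sellers receive P_s = P_b - 2 = 195.7273.
Producers lose the trapezoid between P_s and P* out to Q_t plus the triangle from Q_t to Q*: change in PS = 6.3471 - 8.0331 = -1.686.

-1.69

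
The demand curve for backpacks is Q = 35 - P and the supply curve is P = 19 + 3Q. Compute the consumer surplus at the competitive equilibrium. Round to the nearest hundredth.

Rewriting demand in inverse form: P = 35 - Q.
Setting demand equal to supply, 16 = 4Q, so Q* = 4 and P* = 31.
Consumer surplus is the triangle under demand above P*: (1/2)(4)(35 - 31) = (1/2)(4)(4) = 8.

8.00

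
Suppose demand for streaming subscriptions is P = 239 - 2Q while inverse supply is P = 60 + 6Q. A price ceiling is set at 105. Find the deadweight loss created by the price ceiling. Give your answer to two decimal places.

Without the control, 239 - 2Q = 60 + 6Q so Q* = 22.375 and P* = 194.25.
At P = 105, sellers supply (105 - 60)/6 = 7.5 while buyers want more, so the quantity traded is 7.5 at price 105.
The lost-trades triangle has base Q* - 7.5 = 14.875 and height equal to the gap between the curves at Q = 7.5, which is 224 - 105 = 119. DWL = (1/2)(14.875)(119) = 885.0625.

885.06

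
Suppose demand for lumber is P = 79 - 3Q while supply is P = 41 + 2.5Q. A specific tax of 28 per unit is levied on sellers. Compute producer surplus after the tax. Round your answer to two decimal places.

4.13

Without the tax, 79 - 3Q = 41 + 2.5Q so Q* = 6.9091 and P* = 58.2727.
A tax on sellers shifts supply up by 28: 79 - 3Q = 41 + 2.5Q + 28, so Q_t = 1.8182. Buyers pay P_b = 73.5455; sellers receive P_s = P_b - 28 = 45.5455.
PS = (1/2)(Q_t)(P_s - 41) = (1/2)(1.8182)(4.5455) = 4.1322.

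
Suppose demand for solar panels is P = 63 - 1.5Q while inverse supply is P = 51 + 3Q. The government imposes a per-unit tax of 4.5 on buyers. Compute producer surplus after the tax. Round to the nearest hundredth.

4.17

Without the tax, 63 - 1.5Q = 51 + 3Q so Q* = 2.6667 and P* = 59.
A tax on buyers shifts demand down by 4.5: (63 - 4.5) - 1.5Q = 51 + 3Q, so Q_t = 1.6667. Buyers pay P_b = 60.5; sellers receive P_s = P_b - 4.5 = 56.
PS = (1/2)(Q_t)(P_s - 51) = (1/2)(1.6667)(5) = 4.1667.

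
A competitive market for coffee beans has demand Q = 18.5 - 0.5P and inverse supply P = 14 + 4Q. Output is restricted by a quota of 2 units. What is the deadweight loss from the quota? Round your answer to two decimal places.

Rewriting demand in inverse form: P = 37 - 2Q.
Unrestricted equilibrium: Q* = (37 - 14)/(2 + 4) = 3.8333.
At Q = 2 the demand price is 37 - 2(2) = 33 and the supply price is 14 + 4(2) = 22.
DWL = (1/2)(gap between curves at 2) x (Q* - 2) = (1/2)(11)(1.8333) = 10.0833.

10.08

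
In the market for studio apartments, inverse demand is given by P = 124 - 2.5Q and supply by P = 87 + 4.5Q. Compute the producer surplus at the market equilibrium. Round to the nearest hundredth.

62.86

Equilibrium: 124 - 2.5Q = 87 + 4.5Q, so Q* = 5.2857 and P* = 110.7857.
Producer surplus is the triangle above supply below P*: (1/2)(5.2857)(110.7857 - 87) = (1/2)(5.2857)(23.7857) = 62.8622.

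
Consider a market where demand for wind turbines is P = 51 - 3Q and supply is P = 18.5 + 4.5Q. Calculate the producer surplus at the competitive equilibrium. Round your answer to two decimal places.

Setting demand equal to supply, 32.5 = 7.5Q, so Q* = 4.3333 and P* = 38.
The supply curve's price intercept is 18.5, so PS = (1/2)(Q*)(P* - 18.5) = (1/2)(4.3333)(19.5) = 42.25.

42.25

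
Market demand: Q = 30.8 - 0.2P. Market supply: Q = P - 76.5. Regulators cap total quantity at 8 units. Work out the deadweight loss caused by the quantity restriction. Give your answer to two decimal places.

72.52

Rewriting demand in inverse form: P = 154 - 5Q.
Rewriting supply in inverse form: P = 76.5 + Q.
Without the quota, 154 - 5Q = 76.5 + Q gives Q* = 12.9167.
At Q = 8 the demand price is 154 - 5(8) = 114 and the supply price is 76.5 + (8) = 84.5.
Deadweight loss is the triangle between the curves from 8 to 12.9167: (1/2)(114 - 84.5)(12.9167 - 8) = 72.5208.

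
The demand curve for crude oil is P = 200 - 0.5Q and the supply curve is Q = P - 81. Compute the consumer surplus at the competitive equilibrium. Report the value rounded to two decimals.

Rewriting supply in inverse form: P = 81 + Q.
Setting demand equal to supply, 119 = 1.5Q, so Q* = 79.3333 and P* = 160.3333.
Consumer surplus is the triangle under demand above P*: (1/2)(79.3333)(200 - 160.3333) = (1/2)(79.3333)(39.6667) = 1573.4444.

1573.44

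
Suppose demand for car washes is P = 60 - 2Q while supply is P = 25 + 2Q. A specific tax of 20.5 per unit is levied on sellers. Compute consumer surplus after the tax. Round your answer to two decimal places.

Without the tax, 60 - 2Q = 25 + 2Q so Q* = 8.75 and P* = 42.5.
With the tax, sellers need 20.5 more per unit: 60 - 2Q = 25 + 2Q + 20.5, so Q_t = 3.625. Buyers pay P_b = 52.75; sellers receive P_s = P_b - 20.5 = 32.25.
CS = (1/2)(Q_t)(60 - P_b) = (1/2)(3.625)(7.25) = 13.1406.

13.14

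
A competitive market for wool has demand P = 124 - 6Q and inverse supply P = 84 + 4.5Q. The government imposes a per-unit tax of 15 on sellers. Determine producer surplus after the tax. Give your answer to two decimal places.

12.76

Without the tax, 124 - 6Q = 84 + 4.5Q so Q* = 3.8095 and P* = 101.1429.
A tax on sellers shifts supply up by 15: 124 - 6Q = 84 + 4.5Q + 15, so Q_t = 2.381. Buyers pay P_b = 109.7143; sellers receive P_s = P_b - 15 = 94.7143.
PS = (1/2)(Q_t)(P_s - 84) = (1/2)(2.381)(10.7143) = 12.7551.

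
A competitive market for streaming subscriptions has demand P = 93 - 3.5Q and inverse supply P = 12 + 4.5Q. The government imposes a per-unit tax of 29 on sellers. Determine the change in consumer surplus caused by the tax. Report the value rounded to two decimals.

-105.46

Pre-tax equilibrium: 93 - 3.5Q = 12 + 4.5Q gives Q* = 10.125, P* = 57.5625.
With the tax, sellers need 29 more per unit: 93 - 3.5Q = 12 + 4.5Q + 29, so Q_t = 6.5. Buyers pay P_b = 70.25; sellers receive P_s = P_b - 29 = 41.25.
CS falls from (1/2)(10.125)(35.4375) = 179.4023 to (1/2)(6.5)(22.75) = 73.9375, a change of -105.4648.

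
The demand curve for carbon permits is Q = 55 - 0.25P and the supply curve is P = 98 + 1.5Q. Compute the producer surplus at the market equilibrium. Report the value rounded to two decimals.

369.02

Rewriting demand in inverse form: P = 220 - 4Q.
Set 220 - 4Q = 98 + 1.5Q, which gives 122 = 5.5Q, so Q* = 22.1818 and P* = 220 - 4(22.1818) = 131.2727.
The supply curve's price intercept is 98, so PS = (1/2)(Q*)(P* - 98) = (1/2)(22.1818)(33.2727) = 369.0248.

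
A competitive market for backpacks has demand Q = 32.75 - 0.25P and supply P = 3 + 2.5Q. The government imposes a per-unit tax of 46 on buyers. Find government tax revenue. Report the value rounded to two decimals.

Rewriting demand in inverse form: P = 131 - 4Q.
Without the tax, 131 - 4Q = 3 + 2.5Q so Q* = 19.6923 and P* = 52.2308.
A tax on buyers shifts demand down by 46: (131 - 46) - 4Q = 3 + 2.5Q, so Q_t = 12.6154. Buyers pay P_b = 80.5385; sellers receive P_s = P_b - 46 = 34.5385.
Revenue is the tax times quantity traded: 46 x 12.6154 = 580.3077.

580.31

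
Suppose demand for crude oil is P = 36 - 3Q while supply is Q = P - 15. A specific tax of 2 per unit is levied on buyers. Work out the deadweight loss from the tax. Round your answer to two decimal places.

Rewriting supply in inverse form: P = 15 + Q.
Without the tax, 36 - 3Q = 15 + Q so Q* = 5.25 and P* = 20.25.
A tax on buyers shifts demand down by 2: (36 - 2) - 3Q = 15 + Q, so Q_t = 4.75. Buyers pay P_b = 21.75; sellers receive P_s = P_b - 2 = 19.75.
The welfare triangle lost has base Q* - Q_t = 0.5 and height t = 2, so DWL = (1/2)(0.5)(2) = 0.5.

0.50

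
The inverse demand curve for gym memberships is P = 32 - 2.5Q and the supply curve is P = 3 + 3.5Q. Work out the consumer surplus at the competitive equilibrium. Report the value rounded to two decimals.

29.20

Set 32 - 2.5Q = 3 + 3.5Q, which gives 29 = 6Q, so Q* = 4.8333 and P* = 32 - 2.5(4.8333) = 19.9167.
Consumer surplus is the triangle under demand above P*: (1/2)(4.8333)(32 - 19.9167) = (1/2)(4.8333)(12.0833) = 29.2014.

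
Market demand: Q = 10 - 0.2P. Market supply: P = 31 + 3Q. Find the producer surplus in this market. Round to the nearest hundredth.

8.46

Rewriting demand in inverse form: P = 50 - 5Q.
Setting demand equal to supply, 19 = 8Q, so Q* = 2.375 and P* = 38.125.
Producer surplus is the triangle above supply below P*: (1/2)(2.375)(38.125 - 31) = (1/2)(2.375)(7.125) = 8.4609.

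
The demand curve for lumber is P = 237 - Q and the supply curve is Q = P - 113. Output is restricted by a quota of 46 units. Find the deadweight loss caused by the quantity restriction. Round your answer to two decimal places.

Rewriting supply in inverse form: P = 113 + Q.
Without the quota, 237 - Q = 113 + Q gives Q* = 62.
At Q = 46 the demand price is 237 - (46) = 191 and the supply price is 113 + (46) = 159.
Deadweight loss is the triangle between the curves from 46 to 62: (1/2)(191 - 159)(62 - 46) = 256.

256.00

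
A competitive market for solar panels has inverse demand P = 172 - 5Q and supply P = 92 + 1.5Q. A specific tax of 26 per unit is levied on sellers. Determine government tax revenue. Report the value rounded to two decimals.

216.00

Pre-tax equilibrium: 172 - 5Q = 92 + 1.5Q gives Q* = 12.3077, P* = 110.4615.
A tax on sellers shifts supply up by 26: 172 - 5Q = 92 + 1.5Q + 26, so Q_t = 8.3077. Buyers pay P_b = 130.4615; sellers receive P_s = P_b - 26 = 104.4615.
Revenue is the tax times quantity traded: 26 x 8.3077 = 216.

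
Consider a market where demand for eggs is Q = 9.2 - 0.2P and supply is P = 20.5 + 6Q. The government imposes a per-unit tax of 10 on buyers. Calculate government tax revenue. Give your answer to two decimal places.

14.09

Rewriting demand in inverse form: P = 46 - 5Q.
Pre-tax equilibrium: 46 - 5Q = 20.5 + 6Q gives Q* = 2.3182, P* = 34.4091.
With the tax, buyers' net willingness to pay falls by 10: (46 - 10) - 5Q = 20.5 + 6Q, so Q_t = 1.4091. Buyers pay P_b = 38.9545; sellers receive P_s = P_b - 10 = 28.9545.
Revenue is the tax times quantity traded: 10 x 1.4091 = 14.0909.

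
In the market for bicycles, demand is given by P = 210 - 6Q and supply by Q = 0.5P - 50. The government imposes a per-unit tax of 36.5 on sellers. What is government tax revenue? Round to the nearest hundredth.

335.34

Rewriting supply in inverse form: P = 100 + 2Q.
Without the tax, 210 - 6Q = 100 + 2Q so Q* = 13.75 and P* = 127.5.
A tax on sellers shifts supply up by 36.5: 210 - 6Q = 100 + 2Q + 36.5, so Q_t = 9.1875. Buyers pay P_b = 154.875; sellers receive P_s = P_b - 36.5 = 118.375.
Revenue is the tax times quantity traded: 36.5 x 9.1875 = 335.3438.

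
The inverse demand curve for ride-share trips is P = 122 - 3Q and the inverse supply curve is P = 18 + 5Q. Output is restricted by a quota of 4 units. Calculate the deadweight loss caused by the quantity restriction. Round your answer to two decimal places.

324.00

Unrestricted equilibrium: Q* = (122 - 18)/(3 + 5) = 13.
At Q = 4 the demand price is 122 - 3(4) = 110 and the supply price is 18 + 5(4) = 38.
Deadweight loss is the triangle between the curves from 4 to 13: (1/2)(110 - 38)(13 - 4) = 324.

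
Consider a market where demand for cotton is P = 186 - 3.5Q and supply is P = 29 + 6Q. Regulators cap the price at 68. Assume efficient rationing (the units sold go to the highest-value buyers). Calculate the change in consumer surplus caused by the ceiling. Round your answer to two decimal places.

215.10

Without the control, 186 - 3.5Q = 29 + 6Q so Q* = 16.5263 and P* = 128.1579.
At P = 68, sellers supply (68 - 29)/6 = 6.5 while buyers want more, so the quantity traded is 6.5 at price 68.
CS goes from (1/2)(16.5263)(57.8421) = 477.9584 to 693.0625 (computed as (186 - 68)(6.5) - (1/2)(3.5)(6.5)^2), a change of 215.1041.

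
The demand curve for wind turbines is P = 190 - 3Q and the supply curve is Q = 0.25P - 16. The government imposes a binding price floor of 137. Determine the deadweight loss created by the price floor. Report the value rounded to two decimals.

0.39

Rewriting supply in inverse form: P = 64 + 4Q.
Free-market equilibrium: 190 - 3Q = 64 + 4Q gives Q* = 18, P* = 136.
At the floor price 137, quantity demanded is (190 - 137)/3 = 17.6667; demand is the short side, so Q = 17.6667 trades at P = 137.
The lost-trades triangle has base Q* - 17.6667 = 0.3333 and height equal to the gap between the curves at Q = 17.6667, which is 137 - 134.6667 = 2.3333. DWL = (1/2)(0.3333)(2.3333) = 0.3889.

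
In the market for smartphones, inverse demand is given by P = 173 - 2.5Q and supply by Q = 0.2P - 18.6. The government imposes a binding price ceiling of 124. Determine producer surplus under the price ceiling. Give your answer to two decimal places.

96.10

Rewriting supply in inverse form: P = 93 + 5Q.
Free-market equilibrium: 173 - 2.5Q = 93 + 5Q gives Q* = 10.6667, P* = 146.3333.
At the ceiling price 124, quantity supplied is (124 - 93)/5 = 6.2; supply is the short side, so Q = 6.2 trades at P = 124.
PS is the triangle above supply below 124: (1/2)(6.2)(124 - 93) = 96.1.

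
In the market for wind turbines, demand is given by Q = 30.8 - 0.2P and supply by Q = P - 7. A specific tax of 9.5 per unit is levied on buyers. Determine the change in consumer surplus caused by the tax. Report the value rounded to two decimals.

Rewriting demand in inverse form: P = 154 - 5Q.
Rewriting supply in inverse form: P = 7 + Q.
Pre-tax equilibrium: 154 - 5Q = 7 + Q gives Q* = 24.5, P* = 31.5.
With the tax, buyers' net willingness to pay falls by 9.5: (154 - 9.5) - 5Q = 7 + Q, so Q_t = 22.9167. Buyers pay P_b = 39.4167; sellers receive P_s = P_b - 9.5 = 29.9167.
Consumers lose the trapezoid between P* and P_b out to Q_t plus the triangle from Q_t to Q*: change in CS = 1312.934 - 1500.625 = -187.691.

-187.69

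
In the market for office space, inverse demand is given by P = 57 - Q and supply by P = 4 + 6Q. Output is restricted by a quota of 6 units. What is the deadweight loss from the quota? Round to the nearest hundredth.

Unrestricted equilibrium: Q* = (57 - 4)/(1 + 6) = 7.5714.
At Q = 6 the demand price is 57 - (6) = 51 and the supply price is 4 + 6(6) = 40.
DWL = (1/2)(gap between curves at 6) x (Q* - 6) = (1/2)(11)(1.5714) = 8.6429.

8.64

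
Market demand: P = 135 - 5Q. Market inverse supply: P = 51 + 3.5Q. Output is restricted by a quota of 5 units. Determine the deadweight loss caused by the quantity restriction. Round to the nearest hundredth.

Without the quota, 135 - 5Q = 51 + 3.5Q gives Q* = 9.8824.
At Q = 5 the demand price is 135 - 5(5) = 110 and the supply price is 51 + 3.5(5) = 68.5.
Deadweight loss is the triangle between the curves from 5 to 9.8824: (1/2)(110 - 68.5)(9.8824 - 5) = 101.3088.

101.31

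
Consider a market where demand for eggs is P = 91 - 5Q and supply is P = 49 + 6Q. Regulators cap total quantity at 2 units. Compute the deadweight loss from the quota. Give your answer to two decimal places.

Unrestricted equilibrium: Q* = (91 - 49)/(5 + 6) = 3.8182.
At Q = 2 the demand price is 91 - 5(2) = 81 and the supply price is 49 + 6(2) = 61.
DWL = (1/2)(gap between curves at 2) x (Q* - 2) = (1/2)(20)(1.8182) = 18.1818.

18.18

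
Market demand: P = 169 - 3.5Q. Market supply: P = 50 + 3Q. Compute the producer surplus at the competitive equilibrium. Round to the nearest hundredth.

Set 169 - 3.5Q = 50 + 3Q, which gives 119 = 6.5Q, so Q* = 18.3077 and P* = 169 - 3.5(18.3077) = 104.9231.
Producer surplus is the triangle above supply below P*: (1/2)(18.3077)(104.9231 - 50) = (1/2)(18.3077)(54.9231) = 502.7574.

502.76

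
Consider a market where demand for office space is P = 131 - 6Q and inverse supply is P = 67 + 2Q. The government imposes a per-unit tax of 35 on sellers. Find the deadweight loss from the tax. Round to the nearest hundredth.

Pre-tax equilibrium: 131 - 6Q = 67 + 2Q gives Q* = 8, P* = 83.
With the tax, sellers need 35 more per unit: 131 - 6Q = 67 + 2Q + 35, so Q_t = 3.625. Buyers pay P_b = 109.25; sellers receive P_s = P_b - 35 = 74.25.
Deadweight loss is the triangle between the curves from Q_t to Q*: (1/2)(8 - 3.625)(35) = 76.5625.

76.56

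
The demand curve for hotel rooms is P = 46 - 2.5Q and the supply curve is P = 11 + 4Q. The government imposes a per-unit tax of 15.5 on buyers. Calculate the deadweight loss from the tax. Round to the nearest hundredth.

18.48

Pre-tax equilibrium: 46 - 2.5Q = 11 + 4Q gives Q* = 5.3846, P* = 32.5385.
With the tax, buyers' net willingness to pay falls by 15.5: (46 - 15.5) - 2.5Q = 11 + 4Q, so Q_t = 3. Buyers pay P_b = 38.5; sellers receive P_s = P_b - 15.5 = 23.
The welfare triangle lost has base Q* - Q_t = 2.3846 and height t = 15.5, so DWL = (1/2)(2.3846)(15.5) = 18.4808.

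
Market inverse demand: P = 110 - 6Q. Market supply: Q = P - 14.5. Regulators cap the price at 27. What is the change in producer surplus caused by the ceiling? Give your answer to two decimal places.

-14.94

Rewriting supply in inverse form: P = 14.5 + Q.
Without the control, 110 - 6Q = 14.5 + Q so Q* = 13.6429 and P* = 28.1429.
At the ceiling price 27, quantity supplied is (27 - 14.5)/1 = 12.5; supply is the short side, so Q = 12.5 trades at P = 27.
PS goes from (1/2)(13.6429)(13.6429) = 93.0638 to 78.125 (computed as (27 - 14.5)(12.5) - (1/2)(1)(12.5)^2), a change of -14.9388.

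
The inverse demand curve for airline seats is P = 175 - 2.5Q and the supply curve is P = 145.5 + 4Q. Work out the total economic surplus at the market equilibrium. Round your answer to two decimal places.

Setting demand equal to supply, 29.5 = 6.5Q, so Q* = 4.5385 and P* = 163.6538.
CS = (1/2)(4.5385)(11.3462) = 25.747 and PS = (1/2)(4.5385)(18.1538) = 41.1953, so total surplus = 66.9423.

66.94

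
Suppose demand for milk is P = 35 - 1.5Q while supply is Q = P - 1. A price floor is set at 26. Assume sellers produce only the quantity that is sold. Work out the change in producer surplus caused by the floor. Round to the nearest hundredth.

39.52

Rewriting supply in inverse form: P = 1 + Q.
Free-market equilibrium: 35 - 1.5Q = 1 + Q gives Q* = 13.6, P* = 14.6.
At P = 26, buyers demand (35 - 26)/1.5 = 6 while sellers would supply more, so the quantity traded is 6 at price 26.
PS goes from (1/2)(13.6)(13.6) = 92.48 to 132 (computed as (26 - 1)(6) - (1/2)(1)(6)^2), a change of 39.52.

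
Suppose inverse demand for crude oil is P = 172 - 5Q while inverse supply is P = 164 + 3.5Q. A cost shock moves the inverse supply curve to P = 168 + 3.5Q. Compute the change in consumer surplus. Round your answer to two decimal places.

Initial equilibrium: Q_0 = 0.9412, P_0 = 167.2941; CS_0 = (1/2)(0.9412)(4.7059) = 2.2145, PS_0 = (1/2)(0.9412)(3.2941) = 1.5502.
New equilibrium: 172 - 5Q = 168 + 3.5Q gives Q_1 = 0.4706, P_1 = 169.6471; CS_1 = 0.5536, PS_1 = 0.3875.
Change in consumer surplus = 0.5536 - 2.2145 = -1.6609.

-1.66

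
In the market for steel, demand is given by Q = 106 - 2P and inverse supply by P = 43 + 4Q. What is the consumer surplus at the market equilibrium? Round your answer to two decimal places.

Rewriting demand in inverse form: P = 53 - 0.5Q.
Set 53 - 0.5Q = 43 + 4Q, which gives 10 = 4.5Q, so Q* = 2.2222 and P* = 53 - 0.5(2.2222) = 51.8889.
CS is the area between the demand curve and P* from 0 to Q*: (1/2)(2.2222)(1.1111) = 1.2346.

1.23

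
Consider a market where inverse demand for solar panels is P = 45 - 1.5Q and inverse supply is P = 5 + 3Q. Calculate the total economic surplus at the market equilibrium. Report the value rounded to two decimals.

177.78

Set 45 - 1.5Q = 5 + 3Q, which gives 40 = 4.5Q, so Q* = 8.8889 and P* = 45 - 1.5(8.8889) = 31.6667.
CS = (1/2)(8.8889)(13.3333) = 59.2593 and PS = (1/2)(8.8889)(26.6667) = 118.5185, so total surplus = 177.7778.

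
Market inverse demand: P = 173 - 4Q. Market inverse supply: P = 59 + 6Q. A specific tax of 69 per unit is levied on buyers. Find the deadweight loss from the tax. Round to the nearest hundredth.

Pre-tax equilibrium: 173 - 4Q = 59 + 6Q gives Q* = 11.4, P* = 127.4.
With the tax, buyers' net willingness to pay falls by 69: (173 - 69) - 4Q = 59 + 6Q, so Q_t = 4.5. Buyers pay P_b = 155; sellers receive P_s = P_b - 69 = 86.
The welfare triangle lost has base Q* - Q_t = 6.9 and height t = 69, so DWL = (1/2)(6.9)(69) = 238.05.

238.05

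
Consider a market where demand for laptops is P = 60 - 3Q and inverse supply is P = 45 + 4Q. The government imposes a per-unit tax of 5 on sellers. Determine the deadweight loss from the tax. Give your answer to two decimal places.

Without the tax, 60 - 3Q = 45 + 4Q so Q* = 2.1429 and P* = 53.5714.
A tax on sellers shifts supply up by 5: 60 - 3Q = 45 + 4Q + 5, so Q_t = 1.4286. Buyers pay P_b = 55.7143; sellers receive P_s = P_b - 5 = 50.7143.
Deadweight loss is the triangle between the curves from Q_t to Q*: (1/2)(2.1429 - 1.4286)(5) = 1.7857.

1.79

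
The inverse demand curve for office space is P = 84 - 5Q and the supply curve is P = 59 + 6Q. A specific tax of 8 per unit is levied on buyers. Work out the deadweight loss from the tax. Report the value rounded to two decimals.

2.91

Pre-tax equilibrium: 84 - 5Q = 59 + 6Q gives Q* = 2.2727, P* = 72.6364.
With the tax, buyers' net willingness to pay falls by 8: (84 - 8) - 5Q = 59 + 6Q, so Q_t = 1.5455. Buyers pay P_b = 76.2727; sellers receive P_s = P_b - 8 = 68.2727.
The welfare triangle lost has base Q* - Q_t = 0.7273 and height t = 8, so DWL = (1/2)(0.7273)(8) = 2.9091.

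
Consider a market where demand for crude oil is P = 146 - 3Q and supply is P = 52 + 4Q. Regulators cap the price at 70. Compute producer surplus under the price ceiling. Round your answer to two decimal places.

Free-market equilibrium: 146 - 3Q = 52 + 4Q gives Q* = 13.4286, P* = 105.7143.
At P = 70, sellers supply (70 - 52)/4 = 4.5 while buyers want more, so the quantity traded is 4.5 at price 70.
PS is the triangle above supply below 70: (1/2)(4.5)(70 - 52) = 40.5.

40.50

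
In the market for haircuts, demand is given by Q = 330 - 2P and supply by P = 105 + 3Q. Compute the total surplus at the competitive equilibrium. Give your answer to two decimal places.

Rewriting demand in inverse form: P = 165 - 0.5Q.
Setting demand equal to supply, 60 = 3.5Q, so Q* = 17.1429 and P* = 156.4286.
CS = (1/2)(17.1429)(8.5714) = 73.4694 and PS = (1/2)(17.1429)(51.4286) = 440.8163, so total surplus = 514.2857.

514.29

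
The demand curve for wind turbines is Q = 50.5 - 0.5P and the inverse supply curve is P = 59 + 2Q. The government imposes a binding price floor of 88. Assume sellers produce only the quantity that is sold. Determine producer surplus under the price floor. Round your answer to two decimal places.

Rewriting demand in inverse form: P = 101 - 2Q.
Free-market equilibrium: 101 - 2Q = 59 + 2Q gives Q* = 10.5, P* = 80.
At P = 88, buyers demand (101 - 88)/2 = 6.5 while sellers would supply more, so the quantity traded is 6.5 at price 88.
The supply price at Q = 6.5 is 72. PS is the trapezoid between 88 and supply over [0, 6.5]: (1/2)[(88 - 59) + (88 - 72)](6.5) = 146.25.

146.25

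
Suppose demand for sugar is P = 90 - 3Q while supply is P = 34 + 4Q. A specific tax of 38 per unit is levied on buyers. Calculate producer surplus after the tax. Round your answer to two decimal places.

13.22

Without the tax, 90 - 3Q = 34 + 4Q so Q* = 8 and P* = 66.
With the tax, buyers' net willingness to pay falls by 38: (90 - 38) - 3Q = 34 + 4Q, so Q_t = 2.5714. Buyers pay P_b = 82.2857; sellers receive P_s = P_b - 38 = 44.2857.
Producer surplus is the triangle above supply below P_s: (1/2)(2.5714)(44.2857 - 34) = 13.2245.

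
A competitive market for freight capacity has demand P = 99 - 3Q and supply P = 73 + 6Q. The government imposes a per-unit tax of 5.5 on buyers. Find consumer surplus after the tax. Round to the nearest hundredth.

Without the tax, 99 - 3Q = 73 + 6Q so Q* = 2.8889 and P* = 90.3333.
With the tax, buyers' net willingness to pay falls by 5.5: (99 - 5.5) - 3Q = 73 + 6Q, so Q_t = 2.2778. Buyers pay P_b = 92.1667; sellers receive P_s = P_b - 5.5 = 86.6667.
Consumer surplus is the triangle under demand above P_b: (1/2)(2.2778)(99 - 92.1667) = 7.7824.

7.78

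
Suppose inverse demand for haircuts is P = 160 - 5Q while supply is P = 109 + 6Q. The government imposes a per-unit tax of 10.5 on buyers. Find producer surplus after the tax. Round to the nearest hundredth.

40.67

Pre-tax equilibrium: 160 - 5Q = 109 + 6Q gives Q* = 4.6364, P* = 136.8182.
With the tax, buyers' net willingness to pay falls by 10.5: (160 - 10.5) - 5Q = 109 + 6Q, so Q_t = 3.6818. Buyers pay P_b = 141.5909; sellers receive P_s = P_b - 10.5 = 131.0909.
Producer surplus is the triangle above supply below P_s: (1/2)(3.6818)(131.0909 - 109) = 40.6674.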